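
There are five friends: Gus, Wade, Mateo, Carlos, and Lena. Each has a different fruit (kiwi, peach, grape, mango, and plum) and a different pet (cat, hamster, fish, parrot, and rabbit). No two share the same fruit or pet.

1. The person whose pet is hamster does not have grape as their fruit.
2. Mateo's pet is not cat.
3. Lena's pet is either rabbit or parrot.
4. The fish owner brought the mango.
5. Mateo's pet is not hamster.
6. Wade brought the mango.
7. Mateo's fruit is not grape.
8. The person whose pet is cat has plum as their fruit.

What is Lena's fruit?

grape

With clues 1–4, mango is impossible for Lena's fruit.
With clues 1–8, kiwi, peach, and plum are impossible for Lena's fruit.
That leaves grape.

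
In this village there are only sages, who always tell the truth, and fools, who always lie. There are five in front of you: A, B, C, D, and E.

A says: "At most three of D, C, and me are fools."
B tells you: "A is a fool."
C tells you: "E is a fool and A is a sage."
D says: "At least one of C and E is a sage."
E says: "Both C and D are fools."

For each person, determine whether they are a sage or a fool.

A: sage, B: fool, C: sage, D: sage, E: fool

Regardless of anyone's role, A's statement is true, so A is a sage.
With that fixed, B's statement is false, so B is a fool.
Consider C. Suppose C is a fool.
Then no assignment of the remaining roles makes every statement match its speaker's type — contradiction.
So C is a sage.
With that fixed, D's statement is true, so D is a sage.
With that fixed, E's statement is false, so E is a fool.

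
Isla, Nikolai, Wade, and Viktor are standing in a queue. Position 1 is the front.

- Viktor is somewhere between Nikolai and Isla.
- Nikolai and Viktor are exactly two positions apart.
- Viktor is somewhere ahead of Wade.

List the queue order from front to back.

From clue 1: Viktor is in {2,3}.
From clues 1–2: Isla is in {1,4}.
From clues 1–3: Isla → position 1, Viktor → position 2, Wade → position 3, Nikolai → position 4.

Isla, Viktor, Wade, Nikolai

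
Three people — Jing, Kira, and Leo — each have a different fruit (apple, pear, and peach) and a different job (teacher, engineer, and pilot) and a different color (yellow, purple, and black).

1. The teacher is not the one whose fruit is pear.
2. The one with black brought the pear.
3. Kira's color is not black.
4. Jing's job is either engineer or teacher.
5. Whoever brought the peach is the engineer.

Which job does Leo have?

With clues 1–5, engineer and teacher are impossible for Leo's job.
That leaves pilot.

pilot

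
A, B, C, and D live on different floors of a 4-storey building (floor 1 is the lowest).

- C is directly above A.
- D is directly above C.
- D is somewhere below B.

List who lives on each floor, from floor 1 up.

A, C, D, B

From clue 1: A is in {1,2,3}.
From clues 1–2: A is in {1,2}.
From clues 1–3: A → floor 1, C → floor 2, D → floor 3, B → floor 4.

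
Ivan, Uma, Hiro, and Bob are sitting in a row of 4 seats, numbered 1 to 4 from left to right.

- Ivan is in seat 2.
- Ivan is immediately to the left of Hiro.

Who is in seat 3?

Hiro

With clue 1, Ivan is ruled out for seat 3.
With clues 1–2, Bob and Uma are ruled out for seat 3.
So seat 3 is Hiro.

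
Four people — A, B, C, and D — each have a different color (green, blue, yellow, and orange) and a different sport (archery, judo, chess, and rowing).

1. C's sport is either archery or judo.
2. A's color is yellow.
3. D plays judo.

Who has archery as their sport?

With clues 1–3, A, B, and D are impossible for the one with sport archery.
That leaves C.

C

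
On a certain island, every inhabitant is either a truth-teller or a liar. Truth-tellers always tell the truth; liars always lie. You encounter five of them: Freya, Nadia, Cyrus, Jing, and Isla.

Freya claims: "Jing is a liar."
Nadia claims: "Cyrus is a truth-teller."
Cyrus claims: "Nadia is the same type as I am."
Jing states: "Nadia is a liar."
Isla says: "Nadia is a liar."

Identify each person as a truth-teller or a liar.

Consider Freya. Suppose Freya is a liar.
Then no assignment of the remaining roles makes every statement match its speaker's type — contradiction.
So Freya is a truth-teller.
Consider Nadia. Suppose Nadia is a liar.
Then whichever role Cyrus has, Cyrus's statement has the wrong truth value — contradiction.
So Nadia is a truth-teller.
With that fixed, Jing's statement is false, so Jing is a liar.
With that fixed, Isla's statement is false, so Isla is a liar.
Consider Cyrus. Suppose Cyrus is a liar.
Then Nadia's statement comes out false, contradicting Nadia being a truth-teller.
So Cyrus is a truth-teller.

Freya: truth-teller, Nadia: truth-teller, Cyrus: truth-teller, Jing: liar, Isla: liar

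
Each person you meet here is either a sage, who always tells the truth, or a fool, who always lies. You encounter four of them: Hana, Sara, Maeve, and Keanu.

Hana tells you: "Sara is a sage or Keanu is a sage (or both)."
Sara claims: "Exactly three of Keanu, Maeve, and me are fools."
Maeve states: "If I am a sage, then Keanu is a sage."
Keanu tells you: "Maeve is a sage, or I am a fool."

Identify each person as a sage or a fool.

Consider Hana. Suppose Hana is a fool.
Then no assignment of the remaining roles makes every statement match its speaker's type — contradiction.
So Hana is a sage.
Consider Sara. Suppose Sara is a sage.
Then Sara's own statement would have to be true, but it can't be — contradiction.
So Sara is a fool.
Consider Maeve. Suppose Maeve is a fool.
Then Maeve's own statement would have to be false, but it can't be — contradiction.
So Maeve is a sage.
With that fixed, Keanu's statement is true, so Keanu is a sage.

Hana: sage, Sara: fool, Maeve: sage, Keanu: sage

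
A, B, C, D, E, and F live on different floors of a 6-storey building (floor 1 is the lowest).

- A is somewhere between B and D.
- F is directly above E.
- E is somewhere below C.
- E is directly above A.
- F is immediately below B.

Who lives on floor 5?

B

With clues 1–3, E is ruled out for floor 5.
With clues 1–4, A and F are ruled out for floor 5.
With clues 1–5, C and D are ruled out for floor 5.
So floor 5 is B.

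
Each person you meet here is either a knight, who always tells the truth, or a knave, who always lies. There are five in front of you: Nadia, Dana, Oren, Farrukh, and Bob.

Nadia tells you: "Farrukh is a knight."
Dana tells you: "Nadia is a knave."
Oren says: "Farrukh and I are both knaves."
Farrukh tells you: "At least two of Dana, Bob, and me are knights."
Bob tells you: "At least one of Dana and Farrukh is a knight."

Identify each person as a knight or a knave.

Consider Nadia. Suppose Nadia is a knave.
Then no assignment of the remaining roles makes every statement match its speaker's type — contradiction.
So Nadia is a knight.
With that fixed, Dana's statement is false, so Dana is a knave.
Consider Oren. Suppose Oren is a knight.
Then Oren's own statement would have to be true, but it can't be — contradiction.
So Oren is a knave.
Consider Farrukh. Suppose Farrukh is a knave.
Then Nadia's statement comes out false, contradicting Nadia being a knight.
So Farrukh is a knight.
With that fixed, Bob's statement is true, so Bob is a knight.

Nadia: knight, Dana: knave, Oren: knave, Farrukh: knight, Bob: knight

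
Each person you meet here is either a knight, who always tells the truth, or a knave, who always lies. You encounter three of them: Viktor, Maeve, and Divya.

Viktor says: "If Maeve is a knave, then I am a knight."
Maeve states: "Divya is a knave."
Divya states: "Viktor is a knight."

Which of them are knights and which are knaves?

Consider Viktor. Suppose Viktor is a knave.
Then no assignment of the remaining roles makes every statement match its speaker's type — contradiction.
So Viktor is a knight.
With that fixed, Divya's statement is true, so Divya is a knight.
With that fixed, Maeve's statement is false, so Maeve is a knave.

Viktor: knight, Maeve: knave, Divya: knight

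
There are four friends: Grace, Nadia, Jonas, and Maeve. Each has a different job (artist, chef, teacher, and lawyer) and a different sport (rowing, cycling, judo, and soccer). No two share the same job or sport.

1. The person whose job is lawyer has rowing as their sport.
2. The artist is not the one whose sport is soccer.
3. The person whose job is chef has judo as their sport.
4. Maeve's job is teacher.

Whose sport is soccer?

Maeve

With clues 1–4, Grace, Jonas, and Nadia are impossible for the one with sport soccer.
That leaves Maeve.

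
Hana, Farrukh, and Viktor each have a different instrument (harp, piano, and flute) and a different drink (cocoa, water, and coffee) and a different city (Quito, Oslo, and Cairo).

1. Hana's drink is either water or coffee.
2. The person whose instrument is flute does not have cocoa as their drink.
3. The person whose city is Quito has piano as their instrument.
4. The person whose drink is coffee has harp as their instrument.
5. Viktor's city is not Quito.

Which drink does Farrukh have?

cocoa

With clues 1–5, coffee and water are impossible for Farrukh's drink.
That leaves cocoa.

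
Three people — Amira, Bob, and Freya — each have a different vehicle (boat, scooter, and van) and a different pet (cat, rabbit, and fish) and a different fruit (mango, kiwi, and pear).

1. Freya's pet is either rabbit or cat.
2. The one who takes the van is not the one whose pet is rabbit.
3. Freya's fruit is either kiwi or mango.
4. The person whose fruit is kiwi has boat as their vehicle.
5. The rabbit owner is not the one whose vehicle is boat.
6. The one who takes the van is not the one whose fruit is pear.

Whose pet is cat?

Freya

With clues 1–6, Amira and Bob are impossible for the one with pet cat.
That leaves Freya.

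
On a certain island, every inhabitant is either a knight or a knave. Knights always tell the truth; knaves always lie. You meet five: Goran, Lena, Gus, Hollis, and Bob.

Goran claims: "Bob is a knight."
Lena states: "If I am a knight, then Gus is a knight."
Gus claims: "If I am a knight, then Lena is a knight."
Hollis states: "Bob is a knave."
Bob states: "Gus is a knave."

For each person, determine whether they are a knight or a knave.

Goran: knave, Lena: knight, Gus: knight, Hollis: knight, Bob: knave

Consider Goran. Suppose Goran is a knight.
Then no assignment of the remaining roles makes every statement match its speaker's type — contradiction.
So Goran is a knave.
Consider Lena. Suppose Lena is a knave.
Then Lena's own statement would have to be false, but it can't be — contradiction.
So Lena is a knight.
With that fixed, Gus's statement is true, so Gus is a knight.
With that fixed, Bob's statement is false, so Bob is a knave.
With that fixed, Hollis's statement is true, so Hollis is a knight.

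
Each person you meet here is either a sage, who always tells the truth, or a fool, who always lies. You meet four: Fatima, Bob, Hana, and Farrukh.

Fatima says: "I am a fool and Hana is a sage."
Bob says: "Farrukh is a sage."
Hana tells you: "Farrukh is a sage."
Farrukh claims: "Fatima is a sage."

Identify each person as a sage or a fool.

Fatima: fool, Bob: fool, Hana: fool, Farrukh: fool

Consider Fatima. Suppose Fatima is a sage.
Then Fatima's own statement would have to be true, but it can't be — contradiction.
So Fatima is a fool.
With that fixed, Farrukh's statement is false, so Farrukh is a fool.
With that fixed, Bob's statement is false, so Bob is a fool.
With that fixed, Hana's statement is false, so Hana is a fool.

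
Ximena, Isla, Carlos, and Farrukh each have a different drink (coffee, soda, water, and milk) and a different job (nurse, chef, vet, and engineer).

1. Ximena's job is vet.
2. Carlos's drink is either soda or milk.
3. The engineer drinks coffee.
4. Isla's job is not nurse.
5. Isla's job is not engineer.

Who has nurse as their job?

Clue 1 rules out Ximena for the one with job nurse.
With clues 1–4, Isla is impossible for the one with job nurse.
With clues 1–5, Farrukh is impossible for the one with job nurse.
That leaves Carlos.

Carlos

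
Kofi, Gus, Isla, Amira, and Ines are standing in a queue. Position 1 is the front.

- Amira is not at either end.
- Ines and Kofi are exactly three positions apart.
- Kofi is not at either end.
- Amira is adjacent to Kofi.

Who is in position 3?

With clues 1–2, Ines and Kofi are ruled out for position 3.
With clues 1–4, Gus and Isla are ruled out for position 3.
So position 3 is Amira.

Amira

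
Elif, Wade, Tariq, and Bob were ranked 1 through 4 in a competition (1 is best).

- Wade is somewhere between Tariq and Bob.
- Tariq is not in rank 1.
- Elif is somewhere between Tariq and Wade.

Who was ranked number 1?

With clue 1, Wade is ruled out for rank 1.
With clues 1–2, Tariq is ruled out for rank 1.
With clues 1–3, Elif is ruled out for rank 1.
So rank 1 is Bob.

Bob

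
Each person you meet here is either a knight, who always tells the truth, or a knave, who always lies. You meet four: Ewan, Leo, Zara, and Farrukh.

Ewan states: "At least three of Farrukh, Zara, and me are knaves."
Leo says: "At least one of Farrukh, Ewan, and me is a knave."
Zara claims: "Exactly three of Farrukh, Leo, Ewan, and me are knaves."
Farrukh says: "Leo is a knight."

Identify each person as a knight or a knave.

Ewan: knave, Leo: knight, Zara: knave, Farrukh: knight

Consider Ewan. Suppose Ewan is a knight.
Then Ewan's own statement would have to be true, but it can't be — contradiction.
So Ewan is a knave.
With that fixed, Leo's statement is true, so Leo is a knight.
With that fixed, Farrukh's statement is true, so Farrukh is a knight.
With that fixed, Zara's statement is false, so Zara is a knave.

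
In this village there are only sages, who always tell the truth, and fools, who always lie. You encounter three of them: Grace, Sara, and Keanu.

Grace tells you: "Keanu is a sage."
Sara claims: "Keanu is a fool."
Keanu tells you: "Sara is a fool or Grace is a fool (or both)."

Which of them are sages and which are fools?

Grace: sage, Sara: fool, Keanu: sage

Consider Grace. Suppose Grace is a fool.
Then no assignment of the remaining roles makes every statement match its speaker's type — contradiction.
So Grace is a sage.
Consider Sara. Suppose Sara is a sage.
Then no assignment of the remaining roles makes every statement match its speaker's type — contradiction.
So Sara is a fool.
With that fixed, Keanu's statement is true, so Keanu is a sage.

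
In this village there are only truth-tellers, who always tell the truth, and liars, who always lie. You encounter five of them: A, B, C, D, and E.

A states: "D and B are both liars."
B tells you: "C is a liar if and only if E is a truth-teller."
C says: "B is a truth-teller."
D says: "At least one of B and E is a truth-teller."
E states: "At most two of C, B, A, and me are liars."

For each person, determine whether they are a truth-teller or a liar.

Consider A. Suppose A is a liar.
Then no assignment of the remaining roles makes every statement match its speaker's type — contradiction.
So A is a truth-teller.
Consider B. Suppose B is a truth-teller.
Then A's statement comes out false, contradicting A being a truth-teller.
So B is a liar.
With that fixed, C's statement is false, so C is a liar.
Consider D. Suppose D is a truth-teller.
Then A's statement comes out false, contradicting A being a truth-teller.
So D is a liar.
Consider E. Suppose E is a truth-teller.
Then B's statement comes out true, contradicting B being a liar.
So E is a liar.

A: truth-teller, B: liar, C: liar, D: liar, E: liar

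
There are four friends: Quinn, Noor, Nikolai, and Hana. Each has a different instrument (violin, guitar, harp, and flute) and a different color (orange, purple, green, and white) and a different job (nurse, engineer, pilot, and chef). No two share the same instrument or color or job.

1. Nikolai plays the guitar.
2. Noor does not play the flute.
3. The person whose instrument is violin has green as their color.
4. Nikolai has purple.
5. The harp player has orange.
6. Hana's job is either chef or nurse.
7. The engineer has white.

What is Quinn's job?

With clues 1–7, chef, nurse, and pilot are impossible for Quinn's job.
That leaves engineer.

engineer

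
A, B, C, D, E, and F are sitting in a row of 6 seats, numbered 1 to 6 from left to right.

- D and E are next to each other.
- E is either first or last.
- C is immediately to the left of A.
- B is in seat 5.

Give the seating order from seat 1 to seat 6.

E, D, C, A, B, F

From clues 1–2: D is in {2,5}.
From clues 1–4: E → seat 1, D → seat 2, C → seat 3, A → seat 4, B → seat 5, F → seat 6.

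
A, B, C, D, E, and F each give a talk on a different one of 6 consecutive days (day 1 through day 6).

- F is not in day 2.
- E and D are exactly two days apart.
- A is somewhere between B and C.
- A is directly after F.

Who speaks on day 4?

F

With clues 1–4, A, B, C, D, and E are ruled out for day 4.
So day 4 is F.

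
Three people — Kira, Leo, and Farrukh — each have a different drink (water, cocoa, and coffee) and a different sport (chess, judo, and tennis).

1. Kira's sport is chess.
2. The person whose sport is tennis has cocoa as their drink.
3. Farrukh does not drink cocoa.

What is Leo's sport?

Clue 1 rules out chess for Leo's sport.
With clues 1–3, judo is impossible for Leo's sport.
That leaves tennis.

tennis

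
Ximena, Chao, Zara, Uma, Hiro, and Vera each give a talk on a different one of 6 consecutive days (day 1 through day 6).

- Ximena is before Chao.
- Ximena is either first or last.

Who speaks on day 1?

With clue 1, Chao is ruled out for day 1.
With clues 1–2, Hiro, Uma, Vera, and Zara are ruled out for day 1.
So day 1 is Ximena.

Ximena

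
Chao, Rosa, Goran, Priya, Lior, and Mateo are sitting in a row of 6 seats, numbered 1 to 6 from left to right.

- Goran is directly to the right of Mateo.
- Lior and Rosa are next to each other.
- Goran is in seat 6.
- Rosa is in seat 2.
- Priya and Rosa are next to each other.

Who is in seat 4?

With clues 1–3, Goran and Mateo are ruled out for seat 4.
With clues 1–4, Lior and Rosa are ruled out for seat 4.
With clues 1–5, Priya is ruled out for seat 4.
So seat 4 is Chao.

Chao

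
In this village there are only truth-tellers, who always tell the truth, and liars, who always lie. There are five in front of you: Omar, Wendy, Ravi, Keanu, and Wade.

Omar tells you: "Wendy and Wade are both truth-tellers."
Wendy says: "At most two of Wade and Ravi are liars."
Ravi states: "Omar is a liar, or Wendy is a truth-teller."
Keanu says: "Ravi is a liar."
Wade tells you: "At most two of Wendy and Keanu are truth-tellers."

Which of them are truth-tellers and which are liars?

Regardless of anyone's role, Wendy's statement is true, so Wendy is a truth-teller.
With that fixed, Ravi's statement is true, so Ravi is a truth-teller.
With that fixed, Keanu's statement is false, so Keanu is a liar.
With that fixed, Wade's statement is true, so Wade is a truth-teller.
With that fixed, Omar's statement is true, so Omar is a truth-teller.

Omar: truth-teller, Wendy: truth-teller, Ravi: truth-teller, Keanu: liar, Wade: truth-teller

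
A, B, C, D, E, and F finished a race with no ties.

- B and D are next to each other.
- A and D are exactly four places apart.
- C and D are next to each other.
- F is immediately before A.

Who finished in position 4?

With clues 1–2, A and D are ruled out for place 4.
With clues 1–4, B, C, and F are ruled out for place 4.
So place 4 is E.

E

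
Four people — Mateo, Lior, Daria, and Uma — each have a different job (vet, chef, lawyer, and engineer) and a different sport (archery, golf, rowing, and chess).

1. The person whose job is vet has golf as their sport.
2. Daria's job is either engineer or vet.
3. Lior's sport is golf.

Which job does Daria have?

engineer

With clues 1–2, chef and lawyer are impossible for Daria's job.
With clues 1–3, vet is impossible for Daria's job.
That leaves engineer.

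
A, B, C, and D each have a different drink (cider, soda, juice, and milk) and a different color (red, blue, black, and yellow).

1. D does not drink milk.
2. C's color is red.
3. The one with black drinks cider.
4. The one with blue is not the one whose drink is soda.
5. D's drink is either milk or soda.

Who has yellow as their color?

D

With clues 1–2, C is impossible for the one with color yellow.
With clues 1–5, A and B are impossible for the one with color yellow.
That leaves D.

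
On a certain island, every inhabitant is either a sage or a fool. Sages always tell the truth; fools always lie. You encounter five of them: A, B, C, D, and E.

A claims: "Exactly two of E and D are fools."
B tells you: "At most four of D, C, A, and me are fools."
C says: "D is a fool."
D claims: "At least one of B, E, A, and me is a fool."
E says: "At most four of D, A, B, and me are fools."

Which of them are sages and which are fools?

A: fool, B: sage, C: fool, D: sage, E: sage

Regardless of anyone's role, B's statement is true, so B is a sage.
With that fixed, E's statement is true, so E is a sage.
With that fixed, A's statement is false, so A is a fool.
With that fixed, D's statement is true, so D is a sage.
With that fixed, C's statement is false, so C is a fool.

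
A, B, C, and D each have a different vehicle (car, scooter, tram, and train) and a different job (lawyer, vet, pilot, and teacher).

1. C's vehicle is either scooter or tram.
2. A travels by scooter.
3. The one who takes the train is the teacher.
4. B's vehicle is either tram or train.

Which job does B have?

With clues 1–4, lawyer, pilot, and vet are impossible for B's job.
That leaves teacher.

teacher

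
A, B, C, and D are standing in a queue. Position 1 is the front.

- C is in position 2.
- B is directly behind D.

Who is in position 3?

With clue 1, C is ruled out for position 3.
With clues 1–2, A and B are ruled out for position 3.
So position 3 is D.

D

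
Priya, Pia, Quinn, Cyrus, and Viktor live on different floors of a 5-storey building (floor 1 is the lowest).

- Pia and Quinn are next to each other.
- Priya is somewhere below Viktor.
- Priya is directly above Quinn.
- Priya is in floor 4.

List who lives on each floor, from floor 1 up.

From clues 1–2: Priya is in {1,2,3,4}.
From clues 1–3: Priya is in {3,4}.
From clues 1–4: Cyrus → floor 1, Pia → floor 2, Quinn → floor 3, Priya → floor 4, Viktor → floor 5.

Cyrus, Pia, Quinn, Priya, Viktor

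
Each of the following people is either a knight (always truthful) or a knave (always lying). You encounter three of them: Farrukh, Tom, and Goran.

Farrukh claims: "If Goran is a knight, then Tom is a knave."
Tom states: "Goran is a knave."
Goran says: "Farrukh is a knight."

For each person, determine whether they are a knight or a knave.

Farrukh: knight, Tom: knave, Goran: knight

Consider Farrukh. Suppose Farrukh is a knave.
Then no assignment of the remaining roles makes every statement match its speaker's type — contradiction.
So Farrukh is a knight.
With that fixed, Goran's statement is true, so Goran is a knight.
With that fixed, Tom's statement is false, so Tom is a knave.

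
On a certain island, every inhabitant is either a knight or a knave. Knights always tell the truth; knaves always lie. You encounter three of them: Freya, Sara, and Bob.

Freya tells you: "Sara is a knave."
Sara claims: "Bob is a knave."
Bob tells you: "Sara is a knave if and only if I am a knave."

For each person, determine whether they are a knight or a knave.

Freya: knave, Sara: knight, Bob: knave

Consider Freya. Suppose Freya is a knight.
Then no assignment of the remaining roles makes every statement match its speaker's type — contradiction.
So Freya is a knave.
Consider Sara. Suppose Sara is a knave.
Then Freya's statement comes out true, contradicting Freya being a knave.
So Sara is a knight.
Consider Bob. Suppose Bob is a knight.
Then Sara's statement comes out false, contradicting Sara being a knight.
So Bob is a knave.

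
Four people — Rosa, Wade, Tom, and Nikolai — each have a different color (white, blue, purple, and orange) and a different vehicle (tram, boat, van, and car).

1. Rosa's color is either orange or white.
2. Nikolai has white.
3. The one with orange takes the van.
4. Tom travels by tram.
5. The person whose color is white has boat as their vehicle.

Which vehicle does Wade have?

With clues 1–3, van is impossible for Wade's vehicle.
With clues 1–4, tram is impossible for Wade's vehicle.
With clues 1–5, boat is impossible for Wade's vehicle.
That leaves car.

car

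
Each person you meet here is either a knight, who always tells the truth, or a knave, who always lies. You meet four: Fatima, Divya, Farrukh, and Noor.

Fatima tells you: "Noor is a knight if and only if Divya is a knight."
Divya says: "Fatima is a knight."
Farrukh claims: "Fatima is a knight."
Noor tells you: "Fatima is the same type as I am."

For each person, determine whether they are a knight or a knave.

Fatima: knight, Divya: knight, Farrukh: knight, Noor: knight

Consider Fatima. Suppose Fatima is a knave.
Then whichever role Noor has, Noor's statement has the wrong truth value — contradiction.
So Fatima is a knight.
With that fixed, Divya's statement is true, so Divya is a knight.
With that fixed, Farrukh's statement is true, so Farrukh is a knight.
Consider Noor. Suppose Noor is a knave.
Then Fatima's statement comes out false, contradicting Fatima being a knight.
So Noor is a knight.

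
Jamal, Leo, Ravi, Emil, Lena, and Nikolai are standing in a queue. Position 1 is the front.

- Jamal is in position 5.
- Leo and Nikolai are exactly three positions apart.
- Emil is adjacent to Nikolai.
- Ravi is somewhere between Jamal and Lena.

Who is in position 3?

With clue 1, Jamal is ruled out for position 3.
With clues 1–3, Leo is ruled out for position 3.
With clues 1–4, Emil, Lena, and Ravi are ruled out for position 3.
So position 3 is Nikolai.

Nikolai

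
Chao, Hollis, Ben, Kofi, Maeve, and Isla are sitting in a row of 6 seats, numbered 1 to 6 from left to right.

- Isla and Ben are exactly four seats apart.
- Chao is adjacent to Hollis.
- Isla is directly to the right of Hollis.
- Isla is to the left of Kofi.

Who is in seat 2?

Maeve

With clues 1–3, Chao, Hollis, and Isla are ruled out for seat 2.
With clues 1–4, Ben and Kofi are ruled out for seat 2.
So seat 2 is Maeve.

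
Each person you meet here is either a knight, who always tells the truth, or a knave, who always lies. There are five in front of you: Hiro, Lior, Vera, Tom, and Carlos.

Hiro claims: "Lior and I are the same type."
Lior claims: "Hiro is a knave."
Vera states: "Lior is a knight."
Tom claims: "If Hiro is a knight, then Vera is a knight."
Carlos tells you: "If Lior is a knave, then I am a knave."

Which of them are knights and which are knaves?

Hiro: knave, Lior: knight, Vera: knight, Tom: knight, Carlos: knight

Consider Hiro. Suppose Hiro is a knight.
Then no assignment of the remaining roles makes every statement match its speaker's type — contradiction.
So Hiro is a knave.
With that fixed, Lior's statement is true, so Lior is a knight.
With that fixed, Vera's statement is true, so Vera is a knight.
With that fixed, Tom's statement is true, so Tom is a knight.
With that fixed, Carlos's statement is true, so Carlos is a knight.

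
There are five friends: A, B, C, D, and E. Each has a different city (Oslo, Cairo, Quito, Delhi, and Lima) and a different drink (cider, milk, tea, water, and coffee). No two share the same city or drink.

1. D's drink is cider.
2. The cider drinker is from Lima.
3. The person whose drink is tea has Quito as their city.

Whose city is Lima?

With clues 1–2, A, B, C, and E are impossible for the one with city Lima.
That leaves D.

D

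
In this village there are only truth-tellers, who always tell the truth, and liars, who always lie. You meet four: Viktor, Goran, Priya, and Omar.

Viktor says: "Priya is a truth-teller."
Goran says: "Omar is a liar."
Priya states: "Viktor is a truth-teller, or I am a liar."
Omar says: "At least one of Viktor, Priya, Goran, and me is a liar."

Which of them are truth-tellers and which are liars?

Viktor: truth-teller, Goran: liar, Priya: truth-teller, Omar: truth-teller

Consider Viktor. Suppose Viktor is a liar.
Then whichever role Priya has, Priya's statement has the wrong truth value — contradiction.
So Viktor is a truth-teller.
With that fixed, Priya's statement is true, so Priya is a truth-teller.
Consider Goran. Suppose Goran is a truth-teller.
Then whichever role Omar has, Omar's statement has the wrong truth value — contradiction.
So Goran is a liar.
With that fixed, Omar's statement is true, so Omar is a truth-teller.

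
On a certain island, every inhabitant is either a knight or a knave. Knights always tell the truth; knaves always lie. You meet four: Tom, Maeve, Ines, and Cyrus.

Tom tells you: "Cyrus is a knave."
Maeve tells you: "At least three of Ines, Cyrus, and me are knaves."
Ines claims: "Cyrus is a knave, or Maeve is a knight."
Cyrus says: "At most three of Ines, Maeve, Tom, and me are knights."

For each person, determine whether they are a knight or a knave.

Tom: knave, Maeve: knave, Ines: knave, Cyrus: knight

Consider Tom. Suppose Tom is a knight.
Then no assignment of the remaining roles makes every statement match its speaker's type — contradiction.
So Tom is a knave.
With that fixed, Cyrus's statement is true, so Cyrus is a knight.
With that fixed, Maeve's statement is false, so Maeve is a knave.
With that fixed, Ines's statement is false, so Ines is a knave.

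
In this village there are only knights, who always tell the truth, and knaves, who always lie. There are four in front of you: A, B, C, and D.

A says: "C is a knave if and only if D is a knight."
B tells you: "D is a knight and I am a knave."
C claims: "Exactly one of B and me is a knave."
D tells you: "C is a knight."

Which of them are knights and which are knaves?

A: knave, B: knave, C: knave, D: knave

Consider A. Suppose A is a knight.
Then no assignment of the remaining roles makes every statement match its speaker's type — contradiction.
So A is a knave.
Consider B. Suppose B is a knight.
Then B's own statement would have to be true, but it can't be — contradiction.
So B is a knave.
Consider C. Suppose C is a knight.
Then no assignment of the remaining roles makes every statement match its speaker's type — contradiction.
So C is a knave.
With that fixed, D's statement is false, so D is a knave.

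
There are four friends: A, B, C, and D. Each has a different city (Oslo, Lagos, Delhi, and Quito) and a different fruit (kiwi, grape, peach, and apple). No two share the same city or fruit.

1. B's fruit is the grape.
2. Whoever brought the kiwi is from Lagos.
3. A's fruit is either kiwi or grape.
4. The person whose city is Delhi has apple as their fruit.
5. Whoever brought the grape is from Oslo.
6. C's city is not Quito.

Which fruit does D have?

peach

Clue 1 rules out grape for D's fruit.
With clues 1–3, kiwi is impossible for D's fruit.
With clues 1–6, apple is impossible for D's fruit.
That leaves peach.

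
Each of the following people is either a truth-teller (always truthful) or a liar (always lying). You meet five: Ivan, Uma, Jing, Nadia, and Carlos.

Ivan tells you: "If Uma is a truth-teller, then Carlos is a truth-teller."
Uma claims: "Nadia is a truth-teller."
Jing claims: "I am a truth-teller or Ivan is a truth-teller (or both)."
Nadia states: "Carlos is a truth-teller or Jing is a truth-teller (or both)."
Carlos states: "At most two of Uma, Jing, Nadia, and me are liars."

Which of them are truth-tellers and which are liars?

Consider Ivan. Suppose Ivan is a liar.
Then no assignment of the remaining roles makes every statement match its speaker's type — contradiction.
So Ivan is a truth-teller.
With that fixed, Jing's statement is true, so Jing is a truth-teller.
With that fixed, Nadia's statement is true, so Nadia is a truth-teller.
With that fixed, Carlos's statement is true, so Carlos is a truth-teller.
With that fixed, Uma's statement is true, so Uma is a truth-teller.

Ivan: truth-teller, Uma: truth-teller, Jing: truth-teller, Nadia: truth-teller, Carlos: truth-teller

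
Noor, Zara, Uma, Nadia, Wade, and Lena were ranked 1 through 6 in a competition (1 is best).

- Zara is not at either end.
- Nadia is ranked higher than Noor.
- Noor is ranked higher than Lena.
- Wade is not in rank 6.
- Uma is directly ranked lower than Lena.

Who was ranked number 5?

Lena

With clues 1–3, Nadia is ruled out for rank 5.
With clues 1–5, Noor, Uma, Wade, and Zara are ruled out for rank 5.
So rank 5 is Lena.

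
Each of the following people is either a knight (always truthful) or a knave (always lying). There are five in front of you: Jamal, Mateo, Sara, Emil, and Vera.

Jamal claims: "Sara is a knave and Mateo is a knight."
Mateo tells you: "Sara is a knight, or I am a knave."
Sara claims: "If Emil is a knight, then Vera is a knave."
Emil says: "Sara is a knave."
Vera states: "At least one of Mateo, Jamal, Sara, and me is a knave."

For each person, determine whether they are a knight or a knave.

Consider Jamal. Suppose Jamal is a knight.
Then no assignment of the remaining roles makes every statement match its speaker's type — contradiction.
So Jamal is a knave.
With that fixed, Vera's statement is true, so Vera is a knight.
Consider Mateo. Suppose Mateo is a knave.
Then Mateo's own statement would have to be false, but it can't be — contradiction.
So Mateo is a knight.
Consider Sara. Suppose Sara is a knave.
Then Jamal's statement comes out true, contradicting Jamal being a knave.
So Sara is a knight.
With that fixed, Emil's statement is false, so Emil is a knave.

Jamal: knave, Mateo: knight, Sara: knight, Emil: knave, Vera: knight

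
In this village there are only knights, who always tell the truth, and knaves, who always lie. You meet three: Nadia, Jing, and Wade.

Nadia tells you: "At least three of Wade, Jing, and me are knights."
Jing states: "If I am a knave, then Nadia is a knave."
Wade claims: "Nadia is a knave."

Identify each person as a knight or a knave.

Nadia: knave, Jing: knight, Wade: knight

Consider Nadia. Suppose Nadia is a knight.
Then no assignment of the remaining roles makes every statement match its speaker's type — contradiction.
So Nadia is a knave.
With that fixed, Jing's statement is true, so Jing is a knight.
With that fixed, Wade's statement is true, so Wade is a knight.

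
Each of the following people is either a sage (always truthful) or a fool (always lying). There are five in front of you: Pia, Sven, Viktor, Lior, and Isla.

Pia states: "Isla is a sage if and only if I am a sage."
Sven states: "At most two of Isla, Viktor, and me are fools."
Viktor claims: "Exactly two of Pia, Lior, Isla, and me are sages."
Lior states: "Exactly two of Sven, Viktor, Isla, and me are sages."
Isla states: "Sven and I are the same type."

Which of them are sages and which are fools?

Pia: fool, Sven: sage, Viktor: sage, Lior: fool, Isla: sage

Consider Pia. Suppose Pia is a sage.
Then no assignment of the remaining roles makes every statement match its speaker's type — contradiction.
So Pia is a fool.
Consider Sven. Suppose Sven is a fool.
Then whichever role Isla has, Isla's statement has the wrong truth value — contradiction.
So Sven is a sage.
Consider Viktor. Suppose Viktor is a fool.
Then no assignment of the remaining roles makes every statement match its speaker's type — contradiction.
So Viktor is a sage.
Consider Lior. Suppose Lior is a sage.
Then Lior's own statement would have to be true, but it can't be — contradiction.
So Lior is a fool.
Consider Isla. Suppose Isla is a fool.
Then Pia's statement comes out true, contradicting Pia being a fool.
So Isla is a sage.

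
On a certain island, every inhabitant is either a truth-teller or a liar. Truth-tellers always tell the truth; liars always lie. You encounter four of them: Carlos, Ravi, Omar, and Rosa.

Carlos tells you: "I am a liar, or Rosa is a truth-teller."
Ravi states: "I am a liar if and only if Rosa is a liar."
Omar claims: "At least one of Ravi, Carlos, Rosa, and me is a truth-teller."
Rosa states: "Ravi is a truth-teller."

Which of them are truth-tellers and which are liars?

Carlos: truth-teller, Ravi: truth-teller, Omar: truth-teller, Rosa: truth-teller

Consider Carlos. Suppose Carlos is a liar.
Then Carlos's own statement would have to be false, but it can't be — contradiction.
So Carlos is a truth-teller.
With that fixed, Omar's statement is true, so Omar is a truth-teller.
Consider Ravi. Suppose Ravi is a liar.
Then no assignment of the remaining roles makes every statement match its speaker's type — contradiction.
So Ravi is a truth-teller.
With that fixed, Rosa's statement is true, so Rosa is a truth-teller.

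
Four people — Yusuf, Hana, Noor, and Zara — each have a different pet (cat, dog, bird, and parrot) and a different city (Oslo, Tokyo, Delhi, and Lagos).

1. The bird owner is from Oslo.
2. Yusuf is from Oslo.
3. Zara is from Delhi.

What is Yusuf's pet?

With clues 1–2, cat, dog, and parrot are impossible for Yusuf's pet.
That leaves bird.

bird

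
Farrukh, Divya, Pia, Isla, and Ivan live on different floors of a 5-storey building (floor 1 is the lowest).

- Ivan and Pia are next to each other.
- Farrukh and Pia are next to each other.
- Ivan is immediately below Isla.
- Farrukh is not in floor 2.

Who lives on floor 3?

Ivan

With clues 1–2, Divya and Isla are ruled out for floor 3.
With clues 1–3, Farrukh is ruled out for floor 3.
With clues 1–4, Pia is ruled out for floor 3.
So floor 3 is Ivan.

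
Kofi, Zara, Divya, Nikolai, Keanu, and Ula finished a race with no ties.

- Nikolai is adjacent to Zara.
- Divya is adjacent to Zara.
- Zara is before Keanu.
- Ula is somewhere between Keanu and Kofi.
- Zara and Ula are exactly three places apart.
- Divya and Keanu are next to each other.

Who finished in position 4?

Keanu

With clues 1–4, Ula is ruled out for place 4.
With clues 1–5, Divya, Nikolai, and Zara are ruled out for place 4.
With clues 1–6, Kofi is ruled out for place 4.
So place 4 is Keanu.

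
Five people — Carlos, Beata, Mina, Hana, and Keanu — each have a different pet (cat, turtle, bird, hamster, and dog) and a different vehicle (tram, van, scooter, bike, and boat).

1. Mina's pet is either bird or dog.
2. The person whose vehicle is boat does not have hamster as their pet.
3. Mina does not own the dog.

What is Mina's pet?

Clue 1 rules out cat, hamster, and turtle for Mina's pet.
With clues 1–3, dog is impossible for Mina's pet.
That leaves bird.

bird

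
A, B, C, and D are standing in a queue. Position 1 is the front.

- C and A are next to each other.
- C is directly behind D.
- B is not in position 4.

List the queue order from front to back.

From clues 1–2: A is in {3,4}.
From clues 1–3: B → position 1, D → position 2, C → position 3, A → position 4.

B, D, C, A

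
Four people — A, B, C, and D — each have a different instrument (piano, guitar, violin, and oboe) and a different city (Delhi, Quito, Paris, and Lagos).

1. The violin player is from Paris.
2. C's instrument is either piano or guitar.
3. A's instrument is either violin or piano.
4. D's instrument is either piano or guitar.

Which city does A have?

With clues 1–4, Delhi, Lagos, and Quito are impossible for A's city.
That leaves Paris.

Paris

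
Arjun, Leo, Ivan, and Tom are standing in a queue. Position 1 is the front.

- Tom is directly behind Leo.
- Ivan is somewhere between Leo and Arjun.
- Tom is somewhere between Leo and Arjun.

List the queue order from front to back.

Leo, Tom, Ivan, Arjun

From clue 1: Leo is in {1,2,3}.
From clues 1–2: Arjun is in {1,4}.
From clues 1–3: Leo → position 1, Tom → position 2, Ivan → position 3, Arjun → position 4.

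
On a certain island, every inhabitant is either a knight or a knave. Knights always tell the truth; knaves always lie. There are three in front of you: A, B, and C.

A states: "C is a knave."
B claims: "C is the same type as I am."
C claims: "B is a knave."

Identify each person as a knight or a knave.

A: knave, B: knave, C: knight

Consider A. Suppose A is a knight.
Then no assignment of the remaining roles makes every statement match its speaker's type — contradiction.
So A is a knave.
Consider B. Suppose B is a knight.
Then no assignment of the remaining roles makes every statement match its speaker's type — contradiction.
So B is a knave.
With that fixed, C's statement is true, so C is a knight.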